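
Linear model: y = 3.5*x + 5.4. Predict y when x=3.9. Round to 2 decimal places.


y = 3.5 * 3.9 + (5.4)
= 13.65 + (5.4)
= 19.05

19.05


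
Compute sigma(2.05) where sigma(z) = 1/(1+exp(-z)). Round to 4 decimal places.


sigmoid(z) = 1 / (1 + exp(-z))
exp(-(2.05)) = exp(-2.05) = 0.1287
1 + 0.1287 = 1.1287
1 / 1.1287 = 0.8859

0.8859


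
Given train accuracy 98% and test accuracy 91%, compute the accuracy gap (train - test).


Gap = train_accuracy - test_accuracy
= 98 - 91
= 7%
This moderate gap may indicate mild overfitting.

7


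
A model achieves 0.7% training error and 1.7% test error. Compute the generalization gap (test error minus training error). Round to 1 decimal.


Generalization gap = test_error - train_error
= 1.7 - 0.7
= 1.0%
A small gap suggests good generalization.

1.0


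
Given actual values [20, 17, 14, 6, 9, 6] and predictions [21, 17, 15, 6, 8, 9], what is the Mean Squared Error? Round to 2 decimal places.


Differences: [-1, 0, -1, 0, 1, -3]
Squared errors: [1, 0, 1, 0, 1, 9]
Sum of squared errors = 12
MSE = 12 / 6 = 2.00

2.00


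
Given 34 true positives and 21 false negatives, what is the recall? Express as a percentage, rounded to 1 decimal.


Recall = TP / (TP + FN) * 100
= 34 / (34 + 21)
= 34 / 55
= 0.6182
= 61.8%

61.8


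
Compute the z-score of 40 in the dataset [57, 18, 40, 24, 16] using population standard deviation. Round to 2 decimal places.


Mean = (57 + 18 + 40 + 24 + 16) / 5 = 31.0
Variance = sum((x_i - mean)^2) / n = 240.0
Std = sqrt(240.0) = 15.4919
Z = (x - mean) / std
= (40 - 31.0) / 15.4919
= 9.0 / 15.4919
= 0.58

0.58


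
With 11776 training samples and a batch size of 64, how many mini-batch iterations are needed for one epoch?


Iterations per epoch = dataset_size / batch_size
= 11776 / 64
= 184

184


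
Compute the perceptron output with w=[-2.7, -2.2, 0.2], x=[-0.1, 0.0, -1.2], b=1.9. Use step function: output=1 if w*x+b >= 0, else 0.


z = w . x + b
= -2.7*-0.1 + -2.2*0.0 + 0.2*-1.2 + 1.9
= 0.27 + -0.0 + -0.24 + 1.9
= 0.03 + 1.9
= 1.93
Since z = 1.93 >= 0, output = 1

1


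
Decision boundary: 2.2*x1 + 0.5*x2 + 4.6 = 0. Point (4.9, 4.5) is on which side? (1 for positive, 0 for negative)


Compute 2.2 * 4.9 + 0.5 * 4.5 + 4.6
= 10.78 + 2.25 + 4.6
= 17.63
Since 17.63 >= 0, the point is on the positive side.

1


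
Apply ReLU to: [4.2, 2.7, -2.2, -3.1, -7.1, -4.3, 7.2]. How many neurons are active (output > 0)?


ReLU(x) = max(0, x) for each element:
ReLU(4.2) = 4.2
ReLU(2.7) = 2.7
ReLU(-2.2) = 0
ReLU(-3.1) = 0
ReLU(-7.1) = 0
ReLU(-4.3) = 0
ReLU(7.2) = 7.2
Active neurons (>0): 3

3


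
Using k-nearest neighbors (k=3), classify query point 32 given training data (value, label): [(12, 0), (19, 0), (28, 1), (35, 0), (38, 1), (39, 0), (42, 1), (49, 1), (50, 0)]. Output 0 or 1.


Distances from query 32:
Point 35 (class 0): distance = 3
Point 28 (class 1): distance = 4
Point 38 (class 1): distance = 6
K=3 nearest neighbors: classes = [0, 1, 1]
Votes for class 1: 2 / 3
Majority vote => class 1

1


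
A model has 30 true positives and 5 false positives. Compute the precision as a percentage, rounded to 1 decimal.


Precision = TP / (TP + FP) * 100
= 30 / (30 + 5)
= 30 / 35
= 0.8571
= 85.7%

85.7


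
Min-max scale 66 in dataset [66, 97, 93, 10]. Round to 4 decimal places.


Min = 10, Max = 97
Range = 97 - 10 = 87
Scaled = (x - min) / (max - min)
= (66 - 10) / 87
= 56 / 87
= 0.6437

0.6437


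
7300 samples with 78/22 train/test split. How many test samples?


Train samples = 7300 * 78% = 5694
Test samples = 7300 - 5694
= 1606

1606


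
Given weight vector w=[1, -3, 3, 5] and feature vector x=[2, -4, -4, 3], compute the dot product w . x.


Element-wise products:
1 * 2 = 2
-3 * -4 = 12
3 * -4 = -12
5 * 3 = 15
Sum = 2 + 12 + -12 + 15
= 17

17


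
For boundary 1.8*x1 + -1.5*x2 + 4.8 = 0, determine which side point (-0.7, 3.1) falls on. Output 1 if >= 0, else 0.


Compute 1.8 * -0.7 + -1.5 * 3.1 + 4.8
= -1.26 + -4.65 + 4.8
= -1.11
Since -1.11 < 0, the point is on the negative side.

0


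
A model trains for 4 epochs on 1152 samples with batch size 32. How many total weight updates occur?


Iterations per epoch = 1152 / 32 = 36
Total updates = iterations_per_epoch * epochs
= 36 * 4
= 144

144


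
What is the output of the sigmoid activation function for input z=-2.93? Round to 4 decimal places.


sigmoid(z) = 1 / (1 + exp(-z))
exp(-(-2.93)) = exp(2.93) = 18.7276
1 + 18.7276 = 19.7276
1 / 19.7276 = 0.0507

0.0507


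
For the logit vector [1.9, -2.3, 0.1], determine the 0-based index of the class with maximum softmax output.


Softmax is a monotonic transformation, so it preserves the argmax.
We need to find the index of the maximum logit.
Index 0: 1.9
Index 1: -2.3
Index 2: 0.1
Maximum logit = 1.9 at index 0

0


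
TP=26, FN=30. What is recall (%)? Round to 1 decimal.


Recall = TP / (TP + FN) * 100
= 26 / (26 + 30)
= 26 / 56
= 0.4643
= 46.4%

46.4


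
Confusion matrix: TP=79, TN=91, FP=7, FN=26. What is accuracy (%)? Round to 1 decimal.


Accuracy = (TP + TN) / (TP + TN + FP + FN) * 100
= (79 + 91) / (79 + 91 + 7 + 26)
= 170 / 203
= 0.8374
= 83.7%

83.7


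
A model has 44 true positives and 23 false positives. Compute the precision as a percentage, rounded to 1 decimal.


Precision = TP / (TP + FP) * 100
= 44 / (44 + 23)
= 44 / 67
= 0.6567
= 65.7%

65.7


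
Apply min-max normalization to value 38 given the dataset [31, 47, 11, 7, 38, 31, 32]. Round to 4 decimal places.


Min = 7, Max = 47
Range = 47 - 7 = 40
Scaled = (x - min) / (max - min)
= (38 - 7) / 40
= 31 / 40
= 0.7750

0.7750


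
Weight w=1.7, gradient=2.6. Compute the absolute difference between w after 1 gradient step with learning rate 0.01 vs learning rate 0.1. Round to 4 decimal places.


With lr=0.01: w_new = 1.7 - 0.01 * 2.6 = 1.674
With lr=0.1: w_new = 1.7 - 0.1 * 2.6 = 1.44
Absolute difference = |1.674 - 1.44|
= 0.2340

0.2340


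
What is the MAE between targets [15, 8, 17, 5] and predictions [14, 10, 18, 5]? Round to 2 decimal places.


Absolute errors: [1, 2, 1, 0]
Sum of absolute errors = 4
MAE = 4 / 4 = 1.00

1.00


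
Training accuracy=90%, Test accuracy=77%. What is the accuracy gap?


Gap = train_accuracy - test_accuracy
= 90 - 77
= 13%
This gap suggests the model is overfitting.

13


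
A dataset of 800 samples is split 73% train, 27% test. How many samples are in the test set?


Train samples = 800 * 73% = 584
Test samples = 800 - 584
= 216

216


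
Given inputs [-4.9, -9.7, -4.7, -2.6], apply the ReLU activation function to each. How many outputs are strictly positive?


ReLU(x) = max(0, x) for each element:
ReLU(-4.9) = 0
ReLU(-9.7) = 0
ReLU(-4.7) = 0
ReLU(-2.6) = 0
Active neurons (>0): 0

0


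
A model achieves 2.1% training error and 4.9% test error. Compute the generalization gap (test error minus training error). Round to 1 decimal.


Generalization gap = test_error - train_error
= 4.9 - 2.1
= 2.8%
A moderate gap.

2.8


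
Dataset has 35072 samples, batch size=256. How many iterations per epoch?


Iterations per epoch = dataset_size / batch_size
= 35072 / 256
= 137

137


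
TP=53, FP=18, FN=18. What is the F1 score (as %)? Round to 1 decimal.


Precision = TP / (TP + FP) = 53 / 71 = 0.7465
Recall = TP / (TP + FN) = 53 / 71 = 0.7465
F1 = 2 * P * R / (P + R)
= 2 * 0.7465 * 0.7465 / (0.7465 + 0.7465)
= 1.1145 / 1.493
= 0.7465
As percentage: 74.6%

74.6


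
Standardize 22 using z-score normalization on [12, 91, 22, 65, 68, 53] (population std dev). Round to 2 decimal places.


Mean = (12 + 91 + 22 + 65 + 68 + 53) / 6 = 51.8333
Variance = sum((x_i - mean)^2) / n = 741.1389
Std = sqrt(741.1389) = 27.2239
Z = (x - mean) / std
= (22 - 51.8333) / 27.2239
= -29.8333 / 27.2239
= -1.10

-1.10


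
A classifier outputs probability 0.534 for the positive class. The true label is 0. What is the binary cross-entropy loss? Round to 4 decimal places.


For y=0: Loss = -log(1-p)
= -log(1 - 0.534)
= -log(0.466)
= -(-0.7636)
= 0.7636

0.7636


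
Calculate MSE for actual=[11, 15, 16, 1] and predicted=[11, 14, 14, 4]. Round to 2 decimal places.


Differences: [0, 1, 2, -3]
Squared errors: [0, 1, 4, 9]
Sum of squared errors = 14
MSE = 14 / 4 = 3.50

3.50


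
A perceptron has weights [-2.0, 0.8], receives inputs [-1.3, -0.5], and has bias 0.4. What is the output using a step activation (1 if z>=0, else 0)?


z = w . x + b
= -2.0*-1.3 + 0.8*-0.5 + 0.4
= 2.6 + -0.4 + 0.4
= 2.2 + 0.4
= 2.6
Since z = 2.6 >= 0, output = 1

1


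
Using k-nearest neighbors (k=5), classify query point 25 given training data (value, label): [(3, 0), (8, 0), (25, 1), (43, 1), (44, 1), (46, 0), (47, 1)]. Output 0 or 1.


Distances from query 25:
Point 25 (class 1): distance = 0
Point 8 (class 0): distance = 17
Point 43 (class 1): distance = 18
Point 44 (class 1): distance = 19
Point 46 (class 0): distance = 21
K=5 nearest neighbors: classes = [1, 0, 1, 1, 0]
Votes for class 1: 3 / 5
Majority vote => class 1

1


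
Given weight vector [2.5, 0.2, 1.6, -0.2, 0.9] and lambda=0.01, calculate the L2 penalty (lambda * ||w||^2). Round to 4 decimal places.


Squaring each weight:
2.5^2 = 6.25
0.2^2 = 0.04
1.6^2 = 2.56
(-0.2)^2 = 0.04
0.9^2 = 0.81
Sum of squares = 9.7
Penalty = 0.01 * 9.7 = 0.0970

0.0970


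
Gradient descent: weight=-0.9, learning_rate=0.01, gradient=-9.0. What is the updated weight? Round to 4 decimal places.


w_new = w_old - lr * gradient
= -0.9 - 0.01 * -9.0
= -0.9 - (-0.09)
= -0.8100

-0.8100


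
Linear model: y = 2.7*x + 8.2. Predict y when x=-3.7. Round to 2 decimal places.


y = 2.7 * -3.7 + (8.2)
= -9.99 + (8.2)
= -1.79

-1.79


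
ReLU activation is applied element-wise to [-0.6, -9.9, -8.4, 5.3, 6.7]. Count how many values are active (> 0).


ReLU(x) = max(0, x) for each element:
ReLU(-0.6) = 0
ReLU(-9.9) = 0
ReLU(-8.4) = 0
ReLU(5.3) = 5.3
ReLU(6.7) = 6.7
Active neurons (>0): 2

2


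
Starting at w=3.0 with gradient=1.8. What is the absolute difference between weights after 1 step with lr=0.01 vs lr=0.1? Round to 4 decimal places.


With lr=0.01: w_new = 3.0 - 0.01 * 1.8 = 2.982
With lr=0.1: w_new = 3.0 - 0.1 * 1.8 = 2.82
Absolute difference = |2.982 - 2.82|
= 0.1620

0.1620


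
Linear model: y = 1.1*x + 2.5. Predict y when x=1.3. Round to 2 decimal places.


y = 1.1 * 1.3 + (2.5)
= 1.43 + (2.5)
= 3.93

3.93


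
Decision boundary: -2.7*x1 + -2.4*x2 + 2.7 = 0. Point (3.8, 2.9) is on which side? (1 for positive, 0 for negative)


Compute -2.7 * 3.8 + -2.4 * 2.9 + 2.7
= -10.26 + -6.96 + 2.7
= -14.52
Since -14.52 < 0, the point is on the negative side.

0


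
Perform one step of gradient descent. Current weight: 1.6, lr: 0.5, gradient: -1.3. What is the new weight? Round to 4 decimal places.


w_new = w_old - lr * gradient
= 1.6 - 0.5 * -1.3
= 1.6 - (-0.65)
= 2.2500

2.2500


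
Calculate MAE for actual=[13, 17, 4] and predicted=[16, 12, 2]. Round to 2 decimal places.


Absolute errors: [3, 5, 2]
Sum of absolute errors = 10
MAE = 10 / 3 = 3.33

3.33


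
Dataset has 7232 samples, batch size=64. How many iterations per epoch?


Iterations per epoch = dataset_size / batch_size
= 7232 / 64
= 113

113


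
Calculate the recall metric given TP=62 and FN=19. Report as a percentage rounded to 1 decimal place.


Recall = TP / (TP + FN) * 100
= 62 / (62 + 19)
= 62 / 81
= 0.7654
= 76.5%

76.5


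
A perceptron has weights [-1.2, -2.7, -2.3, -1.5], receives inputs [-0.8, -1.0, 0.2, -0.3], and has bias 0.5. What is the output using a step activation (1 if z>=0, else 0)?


z = w . x + b
= -1.2*-0.8 + -2.7*-1.0 + -2.3*0.2 + -1.5*-0.3 + 0.5
= 0.96 + 2.7 + -0.46 + 0.45 + 0.5
= 3.65 + 0.5
= 4.15
Since z = 4.15 >= 0, output = 1

1


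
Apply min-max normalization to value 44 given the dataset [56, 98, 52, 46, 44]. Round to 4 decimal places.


Min = 44, Max = 98
Range = 98 - 44 = 54
Scaled = (x - min) / (max - min)
= (44 - 44) / 54
= 0 / 54
= 0.0000

0.0000


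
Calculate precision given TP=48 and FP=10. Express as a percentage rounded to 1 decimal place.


Precision = TP / (TP + FP) * 100
= 48 / (48 + 10)
= 48 / 58
= 0.8276
= 82.8%

82.8


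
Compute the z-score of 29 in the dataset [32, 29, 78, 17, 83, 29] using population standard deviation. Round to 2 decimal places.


Mean = (32 + 29 + 78 + 17 + 83 + 29) / 6 = 44.6667
Variance = sum((x_i - mean)^2) / n = 666.2222
Std = sqrt(666.2222) = 25.8113
Z = (x - mean) / std
= (29 - 44.6667) / 25.8113
= -15.6667 / 25.8113
= -0.61

-0.61


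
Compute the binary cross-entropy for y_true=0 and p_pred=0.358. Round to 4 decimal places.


For y=0: Loss = -log(1-p)
= -log(1 - 0.358)
= -log(0.642)
= -(-0.4432)
= 0.4432

0.4432


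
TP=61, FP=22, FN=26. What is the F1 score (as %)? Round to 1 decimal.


Precision = TP / (TP + FP) = 61 / 83 = 0.7349
Recall = TP / (TP + FN) = 61 / 87 = 0.7011
F1 = 2 * P * R / (P + R)
= 2 * 0.7349 * 0.7011 / (0.7349 + 0.7011)
= 1.0306 / 1.4361
= 0.7176
As percentage: 71.8%

71.8


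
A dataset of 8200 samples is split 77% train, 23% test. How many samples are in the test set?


Train samples = 8200 * 77% = 6314
Test samples = 8200 - 6314
= 1886

1886


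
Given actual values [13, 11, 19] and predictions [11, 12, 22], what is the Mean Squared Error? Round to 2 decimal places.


Differences: [2, -1, -3]
Squared errors: [4, 1, 9]
Sum of squared errors = 14
MSE = 14 / 3 = 4.67

4.67


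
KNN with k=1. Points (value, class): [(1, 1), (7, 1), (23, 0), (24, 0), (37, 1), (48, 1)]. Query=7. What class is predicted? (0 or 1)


Distances from query 7:
Point 7 (class 1): distance = 0
K=1 nearest neighbors: classes = [1]
Votes for class 1: 1 / 1
Majority vote => class 1

1


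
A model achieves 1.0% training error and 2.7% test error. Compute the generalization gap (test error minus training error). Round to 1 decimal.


Generalization gap = test_error - train_error
= 2.7 - 1.0
= 1.7%
A small gap suggests good generalization.

1.7


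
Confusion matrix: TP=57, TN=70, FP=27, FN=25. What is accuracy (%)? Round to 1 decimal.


Accuracy = (TP + TN) / (TP + TN + FP + FN) * 100
= (57 + 70) / (57 + 70 + 27 + 25)
= 127 / 179
= 0.7095
= 70.9%

70.9


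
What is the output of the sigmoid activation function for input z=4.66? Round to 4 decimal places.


sigmoid(z) = 1 / (1 + exp(-z))
exp(-(4.66)) = exp(-4.66) = 0.0095
1 + 0.0095 = 1.0095
1 / 1.0095 = 0.9906

0.9906


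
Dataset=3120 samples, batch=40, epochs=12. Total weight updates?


Iterations per epoch = 3120 / 40 = 78
Total updates = iterations_per_epoch * epochs
= 78 * 12
= 936

936


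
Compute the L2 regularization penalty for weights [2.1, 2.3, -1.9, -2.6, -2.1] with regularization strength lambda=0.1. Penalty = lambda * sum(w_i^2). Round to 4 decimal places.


Squaring each weight:
2.1^2 = 4.41
2.3^2 = 5.29
(-1.9)^2 = 3.61
(-2.6)^2 = 6.76
(-2.1)^2 = 4.41
Sum of squares = 24.48
Penalty = 0.1 * 24.48 = 2.4480

2.4480


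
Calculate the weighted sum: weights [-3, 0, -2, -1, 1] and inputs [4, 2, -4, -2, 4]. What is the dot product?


Element-wise products:
-3 * 4 = -12
0 * 2 = 0
-2 * -4 = 8
-1 * -2 = 2
1 * 4 = 4
Sum = -12 + 0 + 8 + 2 + 4
= 2

2


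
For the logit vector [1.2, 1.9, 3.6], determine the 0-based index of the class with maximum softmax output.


Softmax is a monotonic transformation, so it preserves the argmax.
We need to find the index of the maximum logit.
Index 0: 1.2
Index 1: 1.9
Index 2: 3.6
Maximum logit = 3.6 at index 2

2


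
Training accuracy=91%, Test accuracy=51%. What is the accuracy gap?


Gap = train_accuracy - test_accuracy
= 91 - 51
= 40%
This large gap strongly indicates overfitting.

40


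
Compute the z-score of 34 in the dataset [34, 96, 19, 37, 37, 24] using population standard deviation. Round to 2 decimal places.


Mean = (34 + 96 + 19 + 37 + 37 + 24) / 6 = 41.1667
Variance = sum((x_i - mean)^2) / n = 646.4722
Std = sqrt(646.4722) = 25.4258
Z = (x - mean) / std
= (34 - 41.1667) / 25.4258
= -7.1667 / 25.4258
= -0.28

-0.28


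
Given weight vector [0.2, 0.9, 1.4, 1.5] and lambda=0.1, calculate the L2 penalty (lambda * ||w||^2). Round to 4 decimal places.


Squaring each weight:
0.2^2 = 0.04
0.9^2 = 0.81
1.4^2 = 1.96
1.5^2 = 2.25
Sum of squares = 5.06
Penalty = 0.1 * 5.06 = 0.5060

0.5060


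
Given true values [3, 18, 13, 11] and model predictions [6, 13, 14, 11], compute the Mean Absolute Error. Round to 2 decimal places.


Absolute errors: [3, 5, 1, 0]
Sum of absolute errors = 9
MAE = 9 / 4 = 2.25

2.25


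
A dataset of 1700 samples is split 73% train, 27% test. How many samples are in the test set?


Train samples = 1700 * 73% = 1241
Test samples = 1700 - 1241
= 459

459


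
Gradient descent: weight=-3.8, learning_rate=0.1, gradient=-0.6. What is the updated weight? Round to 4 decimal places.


w_new = w_old - lr * gradient
= -3.8 - 0.1 * -0.6
= -3.8 - (-0.06)
= -3.7400

-3.7400


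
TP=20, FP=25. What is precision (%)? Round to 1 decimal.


Precision = TP / (TP + FP) * 100
= 20 / (20 + 25)
= 20 / 45
= 0.4444
= 44.4%

44.4


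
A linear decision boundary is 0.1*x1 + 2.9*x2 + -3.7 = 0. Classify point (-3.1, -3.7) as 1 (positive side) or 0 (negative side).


Compute 0.1 * -3.1 + 2.9 * -3.7 + -3.7
= -0.31 + -10.73 + -3.7
= -14.74
Since -14.74 < 0, the point is on the negative side.

0


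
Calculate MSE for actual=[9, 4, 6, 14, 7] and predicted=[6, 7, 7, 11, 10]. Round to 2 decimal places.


Differences: [3, -3, -1, 3, -3]
Squared errors: [9, 9, 1, 9, 9]
Sum of squared errors = 37
MSE = 37 / 5 = 7.40

7.40


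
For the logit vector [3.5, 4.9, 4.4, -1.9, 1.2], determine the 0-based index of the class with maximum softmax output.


Softmax is a monotonic transformation, so it preserves the argmax.
We need to find the index of the maximum logit.
Index 0: 3.5
Index 1: 4.9
Index 2: 4.4
Index 3: -1.9
Index 4: 1.2
Maximum logit = 4.9 at index 1

1


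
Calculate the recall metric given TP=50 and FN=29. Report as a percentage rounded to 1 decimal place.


Recall = TP / (TP + FN) * 100
= 50 / (50 + 29)
= 50 / 79
= 0.6329
= 63.3%

63.3


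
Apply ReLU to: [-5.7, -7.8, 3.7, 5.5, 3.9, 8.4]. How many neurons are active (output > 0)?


ReLU(x) = max(0, x) for each element:
ReLU(-5.7) = 0
ReLU(-7.8) = 0
ReLU(3.7) = 3.7
ReLU(5.5) = 5.5
ReLU(3.9) = 3.9
ReLU(8.4) = 8.4
Active neurons (>0): 4

4


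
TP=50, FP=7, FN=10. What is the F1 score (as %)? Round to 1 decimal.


Precision = TP / (TP + FP) = 50 / 57 = 0.8772
Recall = TP / (TP + FN) = 50 / 60 = 0.8333
F1 = 2 * P * R / (P + R)
= 2 * 0.8772 * 0.8333 / (0.8772 + 0.8333)
= 1.462 / 1.7105
= 0.8547
As percentage: 85.5%

85.5


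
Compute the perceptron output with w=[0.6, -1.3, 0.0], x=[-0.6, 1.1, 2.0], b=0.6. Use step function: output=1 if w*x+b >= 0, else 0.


z = w . x + b
= 0.6*-0.6 + -1.3*1.1 + 0.0*2.0 + 0.6
= -0.36 + -1.43 + 0.0 + 0.6
= -1.79 + 0.6
= -1.19
Since z = -1.19 < 0, output = 0

0


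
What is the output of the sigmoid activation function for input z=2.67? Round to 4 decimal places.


sigmoid(z) = 1 / (1 + exp(-z))
exp(-(2.67)) = exp(-2.67) = 0.0693
1 + 0.0693 = 1.0693
1 / 1.0693 = 0.9352

0.9352


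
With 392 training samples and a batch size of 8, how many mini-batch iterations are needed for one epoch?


Iterations per epoch = dataset_size / batch_size
= 392 / 8
= 49

49


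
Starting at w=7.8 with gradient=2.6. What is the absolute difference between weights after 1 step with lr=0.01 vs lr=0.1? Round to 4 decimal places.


With lr=0.01: w_new = 7.8 - 0.01 * 2.6 = 7.774
With lr=0.1: w_new = 7.8 - 0.1 * 2.6 = 7.54
Absolute difference = |7.774 - 7.54|
= 0.2340

0.2340


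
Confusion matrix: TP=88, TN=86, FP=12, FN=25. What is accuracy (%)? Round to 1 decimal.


Accuracy = (TP + TN) / (TP + TN + FP + FN) * 100
= (88 + 86) / (88 + 86 + 12 + 25)
= 174 / 211
= 0.8246
= 82.5%

82.5


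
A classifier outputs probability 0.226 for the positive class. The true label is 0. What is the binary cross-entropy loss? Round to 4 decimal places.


For y=0: Loss = -log(1-p)
= -log(1 - 0.226)
= -log(0.774)
= -(-0.2562)
= 0.2562

0.2562


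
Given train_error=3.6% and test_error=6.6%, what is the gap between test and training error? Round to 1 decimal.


Generalization gap = test_error - train_error
= 6.6 - 3.6
= 3.0%
A moderate gap.

3.0


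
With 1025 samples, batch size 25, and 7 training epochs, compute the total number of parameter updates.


Iterations per epoch = 1025 / 25 = 41
Total updates = iterations_per_epoch * epochs
= 41 * 7
= 287

287


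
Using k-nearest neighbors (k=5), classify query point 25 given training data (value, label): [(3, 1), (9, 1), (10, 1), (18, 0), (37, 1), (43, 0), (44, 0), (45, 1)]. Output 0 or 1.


Distances from query 25:
Point 18 (class 0): distance = 7
Point 37 (class 1): distance = 12
Point 10 (class 1): distance = 15
Point 9 (class 1): distance = 16
Point 43 (class 0): distance = 18
K=5 nearest neighbors: classes = [0, 1, 1, 1, 0]
Votes for class 1: 3 / 5
Majority vote => class 1

1


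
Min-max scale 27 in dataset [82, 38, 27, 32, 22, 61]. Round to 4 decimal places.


Min = 22, Max = 82
Range = 82 - 22 = 60
Scaled = (x - min) / (max - min)
= (27 - 22) / 60
= 5 / 60
= 0.0833

0.0833


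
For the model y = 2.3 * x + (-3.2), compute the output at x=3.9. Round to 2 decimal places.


y = 2.3 * 3.9 + (-3.2)
= 8.97 + (-3.2)
= 5.77

5.77


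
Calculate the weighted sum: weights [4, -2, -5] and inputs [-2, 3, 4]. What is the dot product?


Element-wise products:
4 * -2 = -8
-2 * 3 = -6
-5 * 4 = -20
Sum = -8 + -6 + -20
= -34

-34


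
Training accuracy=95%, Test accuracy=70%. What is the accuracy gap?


Gap = train_accuracy - test_accuracy
= 95 - 70
= 25%
This large gap strongly indicates overfitting.

25


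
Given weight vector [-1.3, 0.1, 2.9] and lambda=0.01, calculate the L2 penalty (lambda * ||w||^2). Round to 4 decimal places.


Squaring each weight:
(-1.3)^2 = 1.69
0.1^2 = 0.01
2.9^2 = 8.41
Sum of squares = 10.11
Penalty = 0.01 * 10.11 = 0.1011

0.1011


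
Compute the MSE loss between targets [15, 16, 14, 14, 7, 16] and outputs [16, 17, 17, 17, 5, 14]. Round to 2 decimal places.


Differences: [-1, -1, -3, -3, 2, 2]
Squared errors: [1, 1, 9, 9, 4, 4]
Sum of squared errors = 28
MSE = 28 / 6 = 4.67

4.67


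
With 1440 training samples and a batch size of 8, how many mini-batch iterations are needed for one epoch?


Iterations per epoch = dataset_size / batch_size
= 1440 / 8
= 180

180


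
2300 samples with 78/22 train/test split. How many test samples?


Train samples = 2300 * 78% = 1794
Test samples = 2300 - 1794
= 506

506


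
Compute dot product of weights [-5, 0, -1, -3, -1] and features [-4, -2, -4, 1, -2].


Element-wise products:
-5 * -4 = 20
0 * -2 = 0
-1 * -4 = 4
-3 * 1 = -3
-1 * -2 = 2
Sum = 20 + 0 + 4 + -3 + 2
= 23

23


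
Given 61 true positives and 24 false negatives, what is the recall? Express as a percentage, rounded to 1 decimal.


Recall = TP / (TP + FN) * 100
= 61 / (61 + 24)
= 61 / 85
= 0.7176
= 71.8%

71.8


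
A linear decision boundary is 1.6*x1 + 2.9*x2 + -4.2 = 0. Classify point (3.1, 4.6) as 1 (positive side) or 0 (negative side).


Compute 1.6 * 3.1 + 2.9 * 4.6 + -4.2
= 4.96 + 13.34 + -4.2
= 14.1
Since 14.1 >= 0, the point is on the positive side.

1


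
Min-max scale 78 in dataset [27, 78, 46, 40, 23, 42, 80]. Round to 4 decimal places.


Min = 23, Max = 80
Range = 80 - 23 = 57
Scaled = (x - min) / (max - min)
= (78 - 23) / 57
= 55 / 57
= 0.9649

0.9649


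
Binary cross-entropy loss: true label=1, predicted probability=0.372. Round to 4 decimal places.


For y=1: Loss = -log(p)
= -log(0.372)
= -(-0.9889)
= 0.9889

0.9889


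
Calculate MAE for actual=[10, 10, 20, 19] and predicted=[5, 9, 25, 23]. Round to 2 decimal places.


Absolute errors: [5, 1, 5, 4]
Sum of absolute errors = 15
MAE = 15 / 4 = 3.75

3.75


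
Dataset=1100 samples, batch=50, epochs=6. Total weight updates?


Iterations per epoch = 1100 / 50 = 22
Total updates = iterations_per_epoch * epochs
= 22 * 6
= 132

132


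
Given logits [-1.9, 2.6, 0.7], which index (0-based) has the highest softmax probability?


Softmax is a monotonic transformation, so it preserves the argmax.
We need to find the index of the maximum logit.
Index 0: -1.9
Index 1: 2.6
Index 2: 0.7
Maximum logit = 2.6 at index 1

1


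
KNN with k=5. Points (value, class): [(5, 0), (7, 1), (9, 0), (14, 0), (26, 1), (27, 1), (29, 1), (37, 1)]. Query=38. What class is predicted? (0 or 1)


Distances from query 38:
Point 37 (class 1): distance = 1
Point 29 (class 1): distance = 9
Point 27 (class 1): distance = 11
Point 26 (class 1): distance = 12
Point 14 (class 0): distance = 24
K=5 nearest neighbors: classes = [1, 1, 1, 1, 0]
Votes for class 1: 4 / 5
Majority vote => class 1

1


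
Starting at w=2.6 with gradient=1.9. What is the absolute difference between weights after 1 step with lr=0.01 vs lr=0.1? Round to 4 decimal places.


With lr=0.01: w_new = 2.6 - 0.01 * 1.9 = 2.581
With lr=0.1: w_new = 2.6 - 0.1 * 1.9 = 2.41
Absolute difference = |2.581 - 2.41|
= 0.1710

0.1710


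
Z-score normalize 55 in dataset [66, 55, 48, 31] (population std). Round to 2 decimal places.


Mean = (66 + 55 + 48 + 31) / 4 = 50.0
Variance = sum((x_i - mean)^2) / n = 161.5
Std = sqrt(161.5) = 12.7083
Z = (x - mean) / std
= (55 - 50.0) / 12.7083
= 5.0 / 12.7083
= 0.39

0.39


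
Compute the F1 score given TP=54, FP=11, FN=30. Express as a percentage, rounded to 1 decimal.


Precision = TP / (TP + FP) = 54 / 65 = 0.8308
Recall = TP / (TP + FN) = 54 / 84 = 0.6429
F1 = 2 * P * R / (P + R)
= 2 * 0.8308 * 0.6429 / (0.8308 + 0.6429)
= 1.0681 / 1.4736
= 0.7248
As percentage: 72.5%

72.5


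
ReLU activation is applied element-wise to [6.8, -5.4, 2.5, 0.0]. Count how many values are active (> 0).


ReLU(x) = max(0, x) for each element:
ReLU(6.8) = 6.8
ReLU(-5.4) = 0
ReLU(2.5) = 2.5
ReLU(0.0) = 0
Active neurons (>0): 2

2


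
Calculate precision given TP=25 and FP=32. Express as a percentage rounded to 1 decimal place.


Precision = TP / (TP + FP) * 100
= 25 / (25 + 32)
= 25 / 57
= 0.4386
= 43.9%

43.9


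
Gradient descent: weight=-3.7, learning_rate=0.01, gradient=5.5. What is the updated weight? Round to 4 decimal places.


w_new = w_old - lr * gradient
= -3.7 - 0.01 * 5.5
= -3.7 - (0.055)
= -3.7550

-3.7550


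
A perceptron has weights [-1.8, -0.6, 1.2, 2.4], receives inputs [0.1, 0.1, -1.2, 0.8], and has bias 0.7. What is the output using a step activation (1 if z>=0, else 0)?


z = w . x + b
= -1.8*0.1 + -0.6*0.1 + 1.2*-1.2 + 2.4*0.8 + 0.7
= -0.18 + -0.06 + -1.44 + 1.92 + 0.7
= 0.24 + 0.7
= 0.94
Since z = 0.94 >= 0, output = 1

1


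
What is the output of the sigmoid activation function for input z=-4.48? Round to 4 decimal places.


sigmoid(z) = 1 / (1 + exp(-z))
exp(-(-4.48)) = exp(4.48) = 88.2347
1 + 88.2347 = 89.2347
1 / 89.2347 = 0.0112

0.0112


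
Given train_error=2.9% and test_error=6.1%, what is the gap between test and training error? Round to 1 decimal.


Generalization gap = test_error - train_error
= 6.1 - 2.9
= 3.2%
A moderate gap.

3.2


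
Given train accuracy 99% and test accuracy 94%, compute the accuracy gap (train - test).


Gap = train_accuracy - test_accuracy
= 99 - 94
= 5%
This moderate gap may indicate mild overfitting.

5


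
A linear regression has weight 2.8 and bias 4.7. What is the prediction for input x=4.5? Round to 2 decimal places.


y = 2.8 * 4.5 + (4.7)
= 12.6 + (4.7)
= 17.30

17.30


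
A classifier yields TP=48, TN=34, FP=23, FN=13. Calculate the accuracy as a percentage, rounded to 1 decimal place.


Accuracy = (TP + TN) / (TP + TN + FP + FN) * 100
= (48 + 34) / (48 + 34 + 23 + 13)
= 82 / 118
= 0.6949
= 69.5%

69.5


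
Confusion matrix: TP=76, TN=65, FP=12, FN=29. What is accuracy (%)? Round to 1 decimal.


Accuracy = (TP + TN) / (TP + TN + FP + FN) * 100
= (76 + 65) / (76 + 65 + 12 + 29)
= 141 / 182
= 0.7747
= 77.5%

77.5


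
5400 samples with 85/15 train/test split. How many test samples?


Train samples = 5400 * 85% = 4590
Test samples = 5400 - 4590
= 810

810


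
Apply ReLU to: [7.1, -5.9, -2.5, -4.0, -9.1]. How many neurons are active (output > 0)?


ReLU(x) = max(0, x) for each element:
ReLU(7.1) = 7.1
ReLU(-5.9) = 0
ReLU(-2.5) = 0
ReLU(-4.0) = 0
ReLU(-9.1) = 0
Active neurons (>0): 1

1


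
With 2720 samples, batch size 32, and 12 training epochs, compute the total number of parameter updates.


Iterations per epoch = 2720 / 32 = 85
Total updates = iterations_per_epoch * epochs
= 85 * 12
= 1020

1020


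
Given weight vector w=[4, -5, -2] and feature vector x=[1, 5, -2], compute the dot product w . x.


Element-wise products:
4 * 1 = 4
-5 * 5 = -25
-2 * -2 = 4
Sum = 4 + -25 + 4
= -17

-17


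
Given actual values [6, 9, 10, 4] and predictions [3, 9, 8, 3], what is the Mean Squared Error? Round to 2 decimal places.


Differences: [3, 0, 2, 1]
Squared errors: [9, 0, 4, 1]
Sum of squared errors = 14
MSE = 14 / 4 = 3.50

3.50


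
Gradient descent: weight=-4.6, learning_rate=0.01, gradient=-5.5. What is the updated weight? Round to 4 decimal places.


w_new = w_old - lr * gradient
= -4.6 - 0.01 * -5.5
= -4.6 - (-0.055)
= -4.5450

-4.5450


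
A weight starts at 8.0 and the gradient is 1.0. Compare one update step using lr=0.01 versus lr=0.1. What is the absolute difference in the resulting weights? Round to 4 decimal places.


With lr=0.01: w_new = 8.0 - 0.01 * 1.0 = 7.99
With lr=0.1: w_new = 8.0 - 0.1 * 1.0 = 7.9
Absolute difference = |7.99 - 7.9|
= 0.0900

0.0900


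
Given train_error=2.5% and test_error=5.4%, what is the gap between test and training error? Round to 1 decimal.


Generalization gap = test_error - train_error
= 5.4 - 2.5
= 2.9%
A moderate gap.

2.9


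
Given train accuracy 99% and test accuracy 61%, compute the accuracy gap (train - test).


Gap = train_accuracy - test_accuracy
= 99 - 61
= 38%
This large gap strongly indicates overfitting.

38


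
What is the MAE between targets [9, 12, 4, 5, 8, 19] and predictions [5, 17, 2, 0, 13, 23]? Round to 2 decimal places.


Absolute errors: [4, 5, 2, 5, 5, 4]
Sum of absolute errors = 25
MAE = 25 / 6 = 4.17

4.17


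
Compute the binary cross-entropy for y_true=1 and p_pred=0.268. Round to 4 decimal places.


For y=1: Loss = -log(p)
= -log(0.268)
= -(-1.3168)
= 1.3168

1.3168


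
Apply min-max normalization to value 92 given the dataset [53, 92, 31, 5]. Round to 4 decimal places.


Min = 5, Max = 92
Range = 92 - 5 = 87
Scaled = (x - min) / (max - min)
= (92 - 5) / 87
= 87 / 87
= 1.0000

1.0000


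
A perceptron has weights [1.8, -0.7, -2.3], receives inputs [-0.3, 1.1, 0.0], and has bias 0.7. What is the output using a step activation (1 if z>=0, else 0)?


z = w . x + b
= 1.8*-0.3 + -0.7*1.1 + -2.3*0.0 + 0.7
= -0.54 + -0.77 + -0.0 + 0.7
= -1.31 + 0.7
= -0.61
Since z = -0.61 < 0, output = 0

0


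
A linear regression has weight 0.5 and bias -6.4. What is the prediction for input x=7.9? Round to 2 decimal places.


y = 0.5 * 7.9 + (-6.4)
= 3.95 + (-6.4)
= -2.45

-2.45


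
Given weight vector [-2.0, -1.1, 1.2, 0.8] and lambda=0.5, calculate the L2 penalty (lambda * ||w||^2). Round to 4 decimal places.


Squaring each weight:
(-2.0)^2 = 4.0
(-1.1)^2 = 1.21
1.2^2 = 1.44
0.8^2 = 0.64
Sum of squares = 7.29
Penalty = 0.5 * 7.29 = 3.6450

3.6450


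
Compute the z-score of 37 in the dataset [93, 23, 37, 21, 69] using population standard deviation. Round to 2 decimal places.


Mean = (93 + 23 + 37 + 21 + 69) / 5 = 48.6
Variance = sum((x_i - mean)^2) / n = 787.84
Std = sqrt(787.84) = 28.0685
Z = (x - mean) / std
= (37 - 48.6) / 28.0685
= -11.6 / 28.0685
= -0.41

-0.41


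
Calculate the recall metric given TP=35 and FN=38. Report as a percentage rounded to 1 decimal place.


Recall = TP / (TP + FN) * 100
= 35 / (35 + 38)
= 35 / 73
= 0.4795
= 47.9%

47.9


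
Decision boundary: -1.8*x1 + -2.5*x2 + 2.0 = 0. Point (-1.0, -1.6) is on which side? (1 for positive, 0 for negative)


Compute -1.8 * -1.0 + -2.5 * -1.6 + 2.0
= 1.8 + 4.0 + 2.0
= 7.8
Since 7.8 >= 0, the point is on the positive side.

1


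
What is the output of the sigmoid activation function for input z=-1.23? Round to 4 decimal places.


sigmoid(z) = 1 / (1 + exp(-z))
exp(-(-1.23)) = exp(1.23) = 3.4212
1 + 3.4212 = 4.4212
1 / 4.4212 = 0.2262

0.2262


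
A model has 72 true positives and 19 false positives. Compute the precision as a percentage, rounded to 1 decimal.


Precision = TP / (TP + FP) * 100
= 72 / (72 + 19)
= 72 / 91
= 0.7912
= 79.1%

79.1


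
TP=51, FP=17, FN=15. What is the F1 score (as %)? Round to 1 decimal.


Precision = TP / (TP + FP) = 51 / 68 = 0.75
Recall = TP / (TP + FN) = 51 / 66 = 0.7727
F1 = 2 * P * R / (P + R)
= 2 * 0.75 * 0.7727 / (0.75 + 0.7727)
= 1.1591 / 1.5227
= 0.7612
As percentage: 76.1%

76.1


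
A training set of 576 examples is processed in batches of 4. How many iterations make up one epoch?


Iterations per epoch = dataset_size / batch_size
= 576 / 4
= 144

144


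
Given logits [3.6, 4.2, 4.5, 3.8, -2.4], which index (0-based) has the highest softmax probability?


Softmax is a monotonic transformation, so it preserves the argmax.
We need to find the index of the maximum logit.
Index 0: 3.6
Index 1: 4.2
Index 2: 4.5
Index 3: 3.8
Index 4: -2.4
Maximum logit = 4.5 at index 2

2


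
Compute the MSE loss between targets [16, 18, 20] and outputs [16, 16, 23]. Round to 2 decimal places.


Differences: [0, 2, -3]
Squared errors: [0, 4, 9]
Sum of squared errors = 13
MSE = 13 / 3 = 4.33

4.33


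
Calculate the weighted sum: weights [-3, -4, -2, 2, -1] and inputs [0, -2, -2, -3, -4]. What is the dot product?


Element-wise products:
-3 * 0 = 0
-4 * -2 = 8
-2 * -2 = 4
2 * -3 = -6
-1 * -4 = 4
Sum = 0 + 8 + 4 + -6 + 4
= 10

10


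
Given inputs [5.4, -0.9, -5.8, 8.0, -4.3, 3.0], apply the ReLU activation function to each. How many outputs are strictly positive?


ReLU(x) = max(0, x) for each element:
ReLU(5.4) = 5.4
ReLU(-0.9) = 0
ReLU(-5.8) = 0
ReLU(8.0) = 8.0
ReLU(-4.3) = 0
ReLU(3.0) = 3.0
Active neurons (>0): 3

3


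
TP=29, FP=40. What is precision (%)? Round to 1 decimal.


Precision = TP / (TP + FP) * 100
= 29 / (29 + 40)
= 29 / 69
= 0.4203
= 42.0%

42.0


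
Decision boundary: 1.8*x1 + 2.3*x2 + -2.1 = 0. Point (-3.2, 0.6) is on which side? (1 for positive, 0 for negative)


Compute 1.8 * -3.2 + 2.3 * 0.6 + -2.1
= -5.76 + 1.38 + -2.1
= -6.48
Since -6.48 < 0, the point is on the negative side.

0


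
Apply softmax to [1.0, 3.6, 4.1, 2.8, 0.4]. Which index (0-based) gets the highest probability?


Softmax is a monotonic transformation, so it preserves the argmax.
We need to find the index of the maximum logit.
Index 0: 1.0
Index 1: 3.6
Index 2: 4.1
Index 3: 2.8
Index 4: 0.4
Maximum logit = 4.1 at index 2

2


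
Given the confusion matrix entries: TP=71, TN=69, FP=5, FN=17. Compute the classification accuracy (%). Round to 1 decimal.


Accuracy = (TP + TN) / (TP + TN + FP + FN) * 100
= (71 + 69) / (71 + 69 + 5 + 17)
= 140 / 162
= 0.8642
= 86.4%

86.4


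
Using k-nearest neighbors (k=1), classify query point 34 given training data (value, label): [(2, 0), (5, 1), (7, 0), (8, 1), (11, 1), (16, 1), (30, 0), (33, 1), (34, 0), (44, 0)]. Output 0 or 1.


Distances from query 34:
Point 34 (class 0): distance = 0
K=1 nearest neighbors: classes = [0]
Votes for class 1: 0 / 1
Majority vote => class 0

0


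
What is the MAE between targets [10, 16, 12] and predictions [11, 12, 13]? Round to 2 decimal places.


Absolute errors: [1, 4, 1]
Sum of absolute errors = 6
MAE = 6 / 3 = 2.00

2.00


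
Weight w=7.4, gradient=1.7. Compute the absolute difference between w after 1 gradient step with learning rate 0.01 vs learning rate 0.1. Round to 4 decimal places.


With lr=0.01: w_new = 7.4 - 0.01 * 1.7 = 7.383
With lr=0.1: w_new = 7.4 - 0.1 * 1.7 = 7.23
Absolute difference = |7.383 - 7.23|
= 0.1530

0.1530


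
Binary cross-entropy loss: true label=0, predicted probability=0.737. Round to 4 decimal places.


For y=0: Loss = -log(1-p)
= -log(1 - 0.737)
= -log(0.263)
= -(-1.3356)
= 1.3356

1.3356


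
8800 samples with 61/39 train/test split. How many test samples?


Train samples = 8800 * 61% = 5368
Test samples = 8800 - 5368
= 3432

3432


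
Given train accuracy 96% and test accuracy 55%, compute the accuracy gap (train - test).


Gap = train_accuracy - test_accuracy
= 96 - 55
= 41%
This large gap strongly indicates overfitting.

41


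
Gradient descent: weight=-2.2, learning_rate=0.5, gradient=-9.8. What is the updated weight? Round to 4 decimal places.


w_new = w_old - lr * gradient
= -2.2 - 0.5 * -9.8
= -2.2 - (-4.9)
= 2.7000

2.7000


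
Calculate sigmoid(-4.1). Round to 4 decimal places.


sigmoid(z) = 1 / (1 + exp(-z))
exp(-(-4.1)) = exp(4.1) = 60.3403
1 + 60.3403 = 61.3403
1 / 61.3403 = 0.0163

0.0163


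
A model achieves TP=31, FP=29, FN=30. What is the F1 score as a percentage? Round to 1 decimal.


Precision = TP / (TP + FP) = 31 / 60 = 0.5167
Recall = TP / (TP + FN) = 31 / 61 = 0.5082
F1 = 2 * P * R / (P + R)
= 2 * 0.5167 * 0.5082 / (0.5167 + 0.5082)
= 0.5251 / 1.0249
= 0.5124
As percentage: 51.2%

51.2


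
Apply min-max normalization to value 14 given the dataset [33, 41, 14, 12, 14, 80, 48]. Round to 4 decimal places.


Min = 12, Max = 80
Range = 80 - 12 = 68
Scaled = (x - min) / (max - min)
= (14 - 12) / 68
= 2 / 68
= 0.0294

0.0294


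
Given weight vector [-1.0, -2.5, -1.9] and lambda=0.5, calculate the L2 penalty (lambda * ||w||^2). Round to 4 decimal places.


Squaring each weight:
(-1.0)^2 = 1.0
(-2.5)^2 = 6.25
(-1.9)^2 = 3.61
Sum of squares = 10.86
Penalty = 0.5 * 10.86 = 5.4300

5.4300


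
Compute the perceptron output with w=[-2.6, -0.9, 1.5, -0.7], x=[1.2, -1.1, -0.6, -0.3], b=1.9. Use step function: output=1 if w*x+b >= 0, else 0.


z = w . x + b
= -2.6*1.2 + -0.9*-1.1 + 1.5*-0.6 + -0.7*-0.3 + 1.9
= -3.12 + 0.99 + -0.9 + 0.21 + 1.9
= -2.82 + 1.9
= -0.92
Since z = -0.92 < 0, output = 0

0


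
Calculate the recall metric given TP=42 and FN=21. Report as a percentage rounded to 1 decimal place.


Recall = TP / (TP + FN) * 100
= 42 / (42 + 21)
= 42 / 63
= 0.6667
= 66.7%

66.7


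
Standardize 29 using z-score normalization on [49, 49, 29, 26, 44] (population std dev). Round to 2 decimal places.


Mean = (49 + 49 + 29 + 26 + 44) / 5 = 39.4
Variance = sum((x_i - mean)^2) / n = 98.64
Std = sqrt(98.64) = 9.9318
Z = (x - mean) / std
= (29 - 39.4) / 9.9318
= -10.4 / 9.9318
= -1.05

-1.05


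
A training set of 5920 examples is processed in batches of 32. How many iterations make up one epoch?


Iterations per epoch = dataset_size / batch_size
= 5920 / 32
= 185

185


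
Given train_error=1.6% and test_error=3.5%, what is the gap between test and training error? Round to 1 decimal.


Generalization gap = test_error - train_error
= 3.5 - 1.6
= 1.9%
A small gap suggests good generalization.

1.9


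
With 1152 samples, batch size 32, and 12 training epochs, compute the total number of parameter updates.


Iterations per epoch = 1152 / 32 = 36
Total updates = iterations_per_epoch * epochs
= 36 * 12
= 432

432


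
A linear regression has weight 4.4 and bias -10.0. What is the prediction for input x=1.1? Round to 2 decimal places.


y = 4.4 * 1.1 + (-10.0)
= 4.84 + (-10.0)
= -5.16

-5.16


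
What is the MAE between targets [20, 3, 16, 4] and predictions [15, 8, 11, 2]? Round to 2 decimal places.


Absolute errors: [5, 5, 5, 2]
Sum of absolute errors = 17
MAE = 17 / 4 = 4.25

4.25
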